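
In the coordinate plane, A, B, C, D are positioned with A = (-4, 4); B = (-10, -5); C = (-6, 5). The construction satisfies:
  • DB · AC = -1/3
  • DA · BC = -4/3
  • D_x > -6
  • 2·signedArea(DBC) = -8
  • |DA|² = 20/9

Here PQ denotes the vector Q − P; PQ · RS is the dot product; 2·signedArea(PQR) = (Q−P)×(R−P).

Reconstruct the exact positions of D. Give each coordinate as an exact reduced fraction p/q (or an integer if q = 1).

D = (-16/3, 14/3)

1. D_x = -16/3  [2·signedArea(DBC) = -8 ∩ DA · BC = -4/3]
2. D_y = 14/3  [2·signedArea(DBC) = -8 ∩ DA · BC = -4/3]
   → D = (-16/3, 14/3)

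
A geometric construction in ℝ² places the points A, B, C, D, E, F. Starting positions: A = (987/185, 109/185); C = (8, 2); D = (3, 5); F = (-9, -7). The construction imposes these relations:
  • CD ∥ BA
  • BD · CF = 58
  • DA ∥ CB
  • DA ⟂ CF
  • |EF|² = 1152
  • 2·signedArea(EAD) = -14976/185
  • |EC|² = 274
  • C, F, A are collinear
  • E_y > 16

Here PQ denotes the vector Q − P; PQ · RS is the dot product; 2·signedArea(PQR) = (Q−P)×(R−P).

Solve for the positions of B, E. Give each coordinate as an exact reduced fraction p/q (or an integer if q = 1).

B = (1912/185, -446/185)
E = (15, 17)

1. B_x = 1912/185  [CD ∥ BA ∩ DA ∥ CB]
2. B_y = -446/185  [CD ∥ BA ∩ DA ∥ CB]
   → B = (1912/185, -446/185)
3. E_x = 15  [line -816/185·x + -432/185·y + 19584/185 = 0 ∩ |EC|² = 274]
4. E_y = 17  [line -816/185·x + -432/185·y + 19584/185 = 0 ∩ |EC|² = 274]
   → E = (15, 17)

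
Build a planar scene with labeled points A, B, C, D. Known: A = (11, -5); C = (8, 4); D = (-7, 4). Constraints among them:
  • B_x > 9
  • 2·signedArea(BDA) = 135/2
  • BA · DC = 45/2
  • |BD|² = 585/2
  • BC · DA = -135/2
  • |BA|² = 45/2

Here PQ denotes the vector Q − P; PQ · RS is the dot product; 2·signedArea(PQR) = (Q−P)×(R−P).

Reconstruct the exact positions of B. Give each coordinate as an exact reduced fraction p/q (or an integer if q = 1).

1. B_x = 19/2  [2·signedArea(BDA) = 135/2 ∩ BA · DC = 45/2]
2. B_y = -1/2  [2·signedArea(BDA) = 135/2 ∩ BA · DC = 45/2]
   → B = (19/2, -1/2)

B = (19/2, -1/2)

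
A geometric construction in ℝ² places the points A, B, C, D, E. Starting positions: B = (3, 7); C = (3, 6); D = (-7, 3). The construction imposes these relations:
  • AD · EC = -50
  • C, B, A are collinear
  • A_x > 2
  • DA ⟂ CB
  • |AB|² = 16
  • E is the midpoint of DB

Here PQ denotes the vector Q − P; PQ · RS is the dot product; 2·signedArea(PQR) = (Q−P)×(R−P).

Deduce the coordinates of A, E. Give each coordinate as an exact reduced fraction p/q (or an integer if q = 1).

1. A_x = 3  [C, B, A are collinear ∩ DA ⟂ CB]
2. A_y = 3  [C, B, A are collinear ∩ DA ⟂ CB]
   → A = (3, 3)
3. E_x = -2  [E is the midpoint of DB]
4. E_y = 5  [E is the midpoint of DB]
   → E = (-2, 5)

A = (3, 3)
E = (-2, 5)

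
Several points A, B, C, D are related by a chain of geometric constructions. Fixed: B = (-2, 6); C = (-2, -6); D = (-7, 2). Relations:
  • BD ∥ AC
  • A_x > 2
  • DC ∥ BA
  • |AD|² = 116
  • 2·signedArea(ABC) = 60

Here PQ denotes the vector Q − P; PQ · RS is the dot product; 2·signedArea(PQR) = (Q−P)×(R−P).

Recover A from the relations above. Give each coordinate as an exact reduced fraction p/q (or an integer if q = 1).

A = (3, -2)

1. A_x = 3  [BD ∥ AC ∩ DC ∥ BA]
2. A_y = -2  [BD ∥ AC ∩ DC ∥ BA]
   → A = (3, -2)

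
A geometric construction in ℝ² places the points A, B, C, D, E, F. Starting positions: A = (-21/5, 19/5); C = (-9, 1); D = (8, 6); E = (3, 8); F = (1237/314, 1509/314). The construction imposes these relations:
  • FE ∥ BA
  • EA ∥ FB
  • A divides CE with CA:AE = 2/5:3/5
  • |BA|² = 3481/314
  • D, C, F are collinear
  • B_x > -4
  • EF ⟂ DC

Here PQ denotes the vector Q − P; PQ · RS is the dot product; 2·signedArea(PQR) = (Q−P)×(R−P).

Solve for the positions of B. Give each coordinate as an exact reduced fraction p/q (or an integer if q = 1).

1. B_x = -5119/1570  [FE ∥ BA ∩ EA ∥ FB]
2. B_y = 951/1570  [FE ∥ BA ∩ EA ∥ FB]
   → B = (-5119/1570, 951/1570)

B = (-5119/1570, 951/1570)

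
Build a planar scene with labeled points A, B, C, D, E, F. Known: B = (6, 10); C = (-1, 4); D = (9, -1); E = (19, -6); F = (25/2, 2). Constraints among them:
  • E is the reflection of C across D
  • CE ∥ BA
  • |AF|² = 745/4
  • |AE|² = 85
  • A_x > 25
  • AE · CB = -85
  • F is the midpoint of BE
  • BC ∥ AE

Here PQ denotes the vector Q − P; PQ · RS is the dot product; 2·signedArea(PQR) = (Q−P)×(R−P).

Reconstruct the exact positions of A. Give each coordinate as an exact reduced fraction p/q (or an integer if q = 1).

A = (26, 0)

1. A_x = 26  [BC ∥ AE ∩ CE ∥ BA]
2. A_y = 0  [BC ∥ AE ∩ CE ∥ BA]
   → A = (26, 0)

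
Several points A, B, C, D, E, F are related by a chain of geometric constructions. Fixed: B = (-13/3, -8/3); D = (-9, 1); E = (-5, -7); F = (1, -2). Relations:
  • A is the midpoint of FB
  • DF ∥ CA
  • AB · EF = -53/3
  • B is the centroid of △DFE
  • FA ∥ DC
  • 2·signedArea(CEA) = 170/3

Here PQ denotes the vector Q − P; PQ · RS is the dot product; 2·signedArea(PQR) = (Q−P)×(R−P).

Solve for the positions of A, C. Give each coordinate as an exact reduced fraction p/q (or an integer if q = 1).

A = (-5/3, -7/3)
C = (-35/3, 2/3)

1. A_x = -5/3  [A is the midpoint of FB]
2. A_y = -7/3  [A is the midpoint of FB]
   → A = (-5/3, -7/3)
3. C_x = -35/3  [DF ∥ CA ∩ FA ∥ DC]
4. C_y = 2/3  [DF ∥ CA ∩ FA ∥ DC]
   → C = (-35/3, 2/3)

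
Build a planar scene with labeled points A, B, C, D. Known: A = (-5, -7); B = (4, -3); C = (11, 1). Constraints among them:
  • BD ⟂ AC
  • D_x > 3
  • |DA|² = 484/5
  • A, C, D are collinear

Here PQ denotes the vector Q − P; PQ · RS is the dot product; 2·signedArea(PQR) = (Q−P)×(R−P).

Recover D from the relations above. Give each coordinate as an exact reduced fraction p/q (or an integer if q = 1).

1. D_x = 19/5  [A, C, D are collinear ∩ BD ⟂ AC]
2. D_y = -13/5  [A, C, D are collinear ∩ BD ⟂ AC]
   → D = (19/5, -13/5)

D = (19/5, -13/5)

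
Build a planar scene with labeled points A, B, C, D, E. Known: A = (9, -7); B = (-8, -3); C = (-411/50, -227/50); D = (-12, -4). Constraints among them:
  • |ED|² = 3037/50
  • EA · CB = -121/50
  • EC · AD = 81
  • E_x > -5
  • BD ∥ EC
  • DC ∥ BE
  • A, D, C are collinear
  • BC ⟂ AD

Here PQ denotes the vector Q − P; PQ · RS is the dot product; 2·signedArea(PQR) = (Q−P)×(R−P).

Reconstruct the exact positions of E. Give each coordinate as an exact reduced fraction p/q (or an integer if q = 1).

E = (-211/50, -177/50)

1. E_x = -211/50  [BD ∥ EC ∩ DC ∥ BE]
2. E_y = -177/50  [BD ∥ EC ∩ DC ∥ BE]
   → E = (-211/50, -177/50)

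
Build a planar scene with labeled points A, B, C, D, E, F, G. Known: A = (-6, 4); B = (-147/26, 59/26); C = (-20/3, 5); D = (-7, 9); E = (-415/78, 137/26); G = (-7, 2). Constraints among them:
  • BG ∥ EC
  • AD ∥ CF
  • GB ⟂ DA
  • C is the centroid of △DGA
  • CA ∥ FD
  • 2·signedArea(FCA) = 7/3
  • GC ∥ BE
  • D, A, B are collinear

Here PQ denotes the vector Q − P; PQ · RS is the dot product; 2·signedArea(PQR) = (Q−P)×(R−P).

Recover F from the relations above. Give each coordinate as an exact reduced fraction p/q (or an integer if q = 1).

F = (-23/3, 10)

1. F_x = -23/3  [CA ∥ FD ∩ AD ∥ CF]
2. F_y = 10  [CA ∥ FD ∩ AD ∥ CF]
   → F = (-23/3, 10)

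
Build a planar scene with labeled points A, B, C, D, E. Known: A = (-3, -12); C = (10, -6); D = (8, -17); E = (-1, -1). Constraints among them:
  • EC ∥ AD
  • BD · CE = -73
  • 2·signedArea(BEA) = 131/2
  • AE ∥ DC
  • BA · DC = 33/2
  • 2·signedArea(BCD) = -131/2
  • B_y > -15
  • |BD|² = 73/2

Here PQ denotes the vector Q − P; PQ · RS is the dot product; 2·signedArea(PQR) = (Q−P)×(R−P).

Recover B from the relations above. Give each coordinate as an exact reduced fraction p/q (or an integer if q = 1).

1. B_x = 5/2  [BD · CE = -73 ∩ BA · DC = 33/2]
2. B_y = -29/2  [BD · CE = -73 ∩ BA · DC = 33/2]
   → B = (5/2, -29/2)

B = (5/2, -29/2)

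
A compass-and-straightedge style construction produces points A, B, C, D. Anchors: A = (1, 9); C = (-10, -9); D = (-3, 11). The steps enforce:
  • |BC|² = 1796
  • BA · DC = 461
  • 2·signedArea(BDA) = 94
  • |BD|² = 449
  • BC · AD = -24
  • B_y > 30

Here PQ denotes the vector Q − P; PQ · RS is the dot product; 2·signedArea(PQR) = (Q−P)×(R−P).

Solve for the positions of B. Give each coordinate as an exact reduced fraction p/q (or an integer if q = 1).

1. B_x = 4  [2·signedArea(BDA) = 94 ∩ BA · DC = 461]
2. B_y = 31  [2·signedArea(BDA) = 94 ∩ BA · DC = 461]
   → B = (4, 31)

B = (4, 31)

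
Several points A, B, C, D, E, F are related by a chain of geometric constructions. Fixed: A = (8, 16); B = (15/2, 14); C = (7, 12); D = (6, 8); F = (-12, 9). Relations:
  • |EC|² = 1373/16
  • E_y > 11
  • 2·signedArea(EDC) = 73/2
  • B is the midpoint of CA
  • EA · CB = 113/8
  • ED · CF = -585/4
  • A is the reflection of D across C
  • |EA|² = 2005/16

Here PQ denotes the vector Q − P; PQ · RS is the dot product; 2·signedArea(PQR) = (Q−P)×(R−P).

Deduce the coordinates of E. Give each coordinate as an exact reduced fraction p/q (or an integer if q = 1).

1. E_x = -9/4  [2·signedArea(EDC) = 73/2 ∩ EA · CB = 113/8]
2. E_y = 23/2  [2·signedArea(EDC) = 73/2 ∩ EA · CB = 113/8]
   → E = (-9/4, 23/2)

E = (-9/4, 23/2)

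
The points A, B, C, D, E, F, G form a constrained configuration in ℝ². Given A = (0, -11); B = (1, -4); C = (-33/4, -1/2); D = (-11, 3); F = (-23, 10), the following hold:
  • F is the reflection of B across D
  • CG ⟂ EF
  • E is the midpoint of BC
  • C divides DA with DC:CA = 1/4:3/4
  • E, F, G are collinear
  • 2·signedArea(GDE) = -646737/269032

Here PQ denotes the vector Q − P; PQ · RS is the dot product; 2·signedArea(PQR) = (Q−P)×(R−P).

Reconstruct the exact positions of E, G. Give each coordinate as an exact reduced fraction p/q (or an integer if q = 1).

1. E_x = -29/8  [E is the midpoint of BC]
2. E_y = -9/4  [E is the midpoint of BC]
   → E = (-29/8, -9/4)
3. G_x = -1038413/134516  [E, F, G are collinear ∩ CG ⟂ EF]
4. G_y = 22791/67258  [E, F, G are collinear ∩ CG ⟂ EF]
   → G = (-1038413/134516, 22791/67258)

E = (-29/8, -9/4)
G = (-1038413/134516, 22791/67258)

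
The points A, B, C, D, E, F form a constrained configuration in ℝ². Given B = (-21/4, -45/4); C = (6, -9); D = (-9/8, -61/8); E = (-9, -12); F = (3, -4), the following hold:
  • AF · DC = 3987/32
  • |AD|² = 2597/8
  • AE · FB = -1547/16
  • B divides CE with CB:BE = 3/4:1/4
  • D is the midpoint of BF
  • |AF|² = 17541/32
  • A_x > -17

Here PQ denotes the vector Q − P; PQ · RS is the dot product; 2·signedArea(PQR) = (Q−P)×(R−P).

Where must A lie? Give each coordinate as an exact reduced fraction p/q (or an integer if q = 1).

1. A_x = -135/8  [AE · FB = -1547/16 ∩ AF · DC = 3987/32]
2. A_y = -131/8  [AE · FB = -1547/16 ∩ AF · DC = 3987/32]
   → A = (-135/8, -131/8)

A = (-135/8, -131/8)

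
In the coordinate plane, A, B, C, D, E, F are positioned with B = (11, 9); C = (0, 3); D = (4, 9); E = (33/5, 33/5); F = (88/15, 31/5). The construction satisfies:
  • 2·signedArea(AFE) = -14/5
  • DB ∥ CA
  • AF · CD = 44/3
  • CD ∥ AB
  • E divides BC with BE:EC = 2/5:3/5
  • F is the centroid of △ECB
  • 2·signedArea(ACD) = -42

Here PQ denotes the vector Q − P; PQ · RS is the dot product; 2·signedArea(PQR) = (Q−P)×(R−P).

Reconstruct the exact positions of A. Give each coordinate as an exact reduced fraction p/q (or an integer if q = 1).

1. A_x = 7  [CD ∥ AB ∩ DB ∥ CA]
2. A_y = 3  [CD ∥ AB ∩ DB ∥ CA]
   → A = (7, 3)

A = (7, 3)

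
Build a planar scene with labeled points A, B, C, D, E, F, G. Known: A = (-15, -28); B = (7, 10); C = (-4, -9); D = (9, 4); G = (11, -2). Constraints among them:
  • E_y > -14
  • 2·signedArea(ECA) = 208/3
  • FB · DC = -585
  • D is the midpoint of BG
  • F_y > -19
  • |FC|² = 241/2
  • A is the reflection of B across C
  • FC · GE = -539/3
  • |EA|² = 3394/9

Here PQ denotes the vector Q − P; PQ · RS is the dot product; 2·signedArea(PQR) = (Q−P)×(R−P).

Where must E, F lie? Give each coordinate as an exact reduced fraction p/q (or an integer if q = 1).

1. E_x = -8/3  [line 19·x + -11·y + -277/3 = 0 ∩ |EA|² = 3394/9]
2. E_y = -13  [line 19·x + -11·y + -277/3 = 0 ∩ |EA|² = 3394/9]
   → E = (-8/3, -13)
3. F_x = -19/2  [FC · GE = -539/3 ∩ FB · DC = -585]
4. F_y = -37/2  [FC · GE = -539/3 ∩ FB · DC = -585]
   → F = (-19/2, -37/2)

E = (-8/3, -13)
F = (-19/2, -37/2)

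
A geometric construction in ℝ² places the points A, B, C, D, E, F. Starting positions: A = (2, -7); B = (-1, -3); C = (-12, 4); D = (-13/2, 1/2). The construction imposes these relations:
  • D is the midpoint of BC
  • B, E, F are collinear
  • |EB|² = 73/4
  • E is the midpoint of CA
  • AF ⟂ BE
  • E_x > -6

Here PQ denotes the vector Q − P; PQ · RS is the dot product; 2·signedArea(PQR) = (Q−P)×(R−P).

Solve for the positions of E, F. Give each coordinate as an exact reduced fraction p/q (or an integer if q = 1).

1. E_x = -5  [E is the midpoint of CA]
2. E_y = -3/2  [E is the midpoint of CA]
   → E = (-5, -3/2)
3. F_x = 215/73  [B, E, F are collinear ∩ AF ⟂ BE]
4. F_y = -327/73  [B, E, F are collinear ∩ AF ⟂ BE]
   → F = (215/73, -327/73)

E = (-5, -3/2)
F = (215/73, -327/73)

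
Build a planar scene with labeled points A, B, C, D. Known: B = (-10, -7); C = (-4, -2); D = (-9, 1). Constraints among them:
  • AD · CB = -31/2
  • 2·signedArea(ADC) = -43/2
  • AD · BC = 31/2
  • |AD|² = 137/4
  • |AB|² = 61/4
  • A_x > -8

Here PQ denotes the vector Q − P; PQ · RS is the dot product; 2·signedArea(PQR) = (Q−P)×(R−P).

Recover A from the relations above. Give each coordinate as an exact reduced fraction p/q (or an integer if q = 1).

1. A_x = -7  [AD · CB = -31/2 ∩ 2·signedArea(ADC) = -43/2]
2. A_y = -9/2  [AD · CB = -31/2 ∩ 2·signedArea(ADC) = -43/2]
   → A = (-7, -9/2)

A = (-7, -9/2)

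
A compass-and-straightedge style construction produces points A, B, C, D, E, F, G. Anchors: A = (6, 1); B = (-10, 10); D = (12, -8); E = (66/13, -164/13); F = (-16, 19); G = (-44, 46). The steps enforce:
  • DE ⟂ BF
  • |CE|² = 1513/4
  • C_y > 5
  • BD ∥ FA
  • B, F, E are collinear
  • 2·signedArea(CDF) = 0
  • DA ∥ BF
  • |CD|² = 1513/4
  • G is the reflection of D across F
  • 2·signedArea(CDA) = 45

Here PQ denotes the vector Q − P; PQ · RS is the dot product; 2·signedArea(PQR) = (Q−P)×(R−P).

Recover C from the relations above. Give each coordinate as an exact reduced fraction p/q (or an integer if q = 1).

C = (-2, 11/2)

1. C_x = -2  [2·signedArea(CDF) = 0 ∩ 2·signedArea(CDA) = 45]
2. C_y = 11/2  [2·signedArea(CDF) = 0 ∩ 2·signedArea(CDA) = 45]
   → C = (-2, 11/2)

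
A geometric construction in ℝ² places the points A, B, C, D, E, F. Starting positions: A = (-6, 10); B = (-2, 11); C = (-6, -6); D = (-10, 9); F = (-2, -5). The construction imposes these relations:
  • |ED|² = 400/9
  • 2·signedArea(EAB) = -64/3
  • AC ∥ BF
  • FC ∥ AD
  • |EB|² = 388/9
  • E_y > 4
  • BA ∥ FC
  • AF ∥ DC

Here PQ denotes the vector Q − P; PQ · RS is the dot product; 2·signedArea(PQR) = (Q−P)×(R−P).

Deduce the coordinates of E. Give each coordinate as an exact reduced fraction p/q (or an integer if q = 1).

E = (-14/3, 5)

1. E_x = -14/3  [line -1·x + 4·y + -74/3 = 0 ∩ |ED|² = 400/9]
2. E_y = 5  [line -1·x + 4·y + -74/3 = 0 ∩ |ED|² = 400/9]
   → E = (-14/3, 5)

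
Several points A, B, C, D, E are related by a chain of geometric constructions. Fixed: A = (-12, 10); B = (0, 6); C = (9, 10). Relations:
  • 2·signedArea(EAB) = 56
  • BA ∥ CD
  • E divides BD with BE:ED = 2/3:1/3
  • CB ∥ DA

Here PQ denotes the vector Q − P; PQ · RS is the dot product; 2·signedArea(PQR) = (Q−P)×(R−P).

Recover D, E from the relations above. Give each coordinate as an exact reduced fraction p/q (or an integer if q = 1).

D = (-3, 14)
E = (-2, 34/3)

1. D_x = -3  [CB ∥ DA ∩ BA ∥ CD]
2. D_y = 14  [CB ∥ DA ∩ BA ∥ CD]
   → D = (-3, 14)
3. E_x = -2  [E divides BD with BE:ED = 2/3:1/3]
4. E_y = 34/3  [E divides BD with BE:ED = 2/3:1/3]
   → E = (-2, 34/3)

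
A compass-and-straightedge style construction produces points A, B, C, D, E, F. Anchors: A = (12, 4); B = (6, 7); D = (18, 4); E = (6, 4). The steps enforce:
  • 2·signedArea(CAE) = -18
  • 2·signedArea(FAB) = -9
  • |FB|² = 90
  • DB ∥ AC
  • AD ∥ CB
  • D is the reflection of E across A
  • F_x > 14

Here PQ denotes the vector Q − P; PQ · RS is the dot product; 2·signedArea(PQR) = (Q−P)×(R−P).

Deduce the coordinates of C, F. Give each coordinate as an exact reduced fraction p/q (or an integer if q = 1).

C = (0, 7)
F = (15, 4)

1. C_x = 0  [AD ∥ CB ∩ DB ∥ AC]
2. C_y = 7  [AD ∥ CB ∩ DB ∥ AC]
   → C = (0, 7)
3. F_x = 15  [line -3·x + -6·y + 69 = 0 ∩ |FB|² = 90]
4. F_y = 4  [line -3·x + -6·y + 69 = 0 ∩ |FB|² = 90]
   → F = (15, 4)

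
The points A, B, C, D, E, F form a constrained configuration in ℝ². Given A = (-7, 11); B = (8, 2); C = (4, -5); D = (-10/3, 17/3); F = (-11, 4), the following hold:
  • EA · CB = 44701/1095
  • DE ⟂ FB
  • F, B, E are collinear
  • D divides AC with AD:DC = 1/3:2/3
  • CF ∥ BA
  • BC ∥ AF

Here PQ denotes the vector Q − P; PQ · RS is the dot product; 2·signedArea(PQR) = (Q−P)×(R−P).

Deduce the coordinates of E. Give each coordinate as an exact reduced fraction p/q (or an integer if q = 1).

1. E_x = -3932/1095  [F, B, E are collinear ∩ DE ⟂ FB]
2. E_y = 3526/1095  [F, B, E are collinear ∩ DE ⟂ FB]
   → E = (-3932/1095, 3526/1095)

E = (-3932/1095, 3526/1095)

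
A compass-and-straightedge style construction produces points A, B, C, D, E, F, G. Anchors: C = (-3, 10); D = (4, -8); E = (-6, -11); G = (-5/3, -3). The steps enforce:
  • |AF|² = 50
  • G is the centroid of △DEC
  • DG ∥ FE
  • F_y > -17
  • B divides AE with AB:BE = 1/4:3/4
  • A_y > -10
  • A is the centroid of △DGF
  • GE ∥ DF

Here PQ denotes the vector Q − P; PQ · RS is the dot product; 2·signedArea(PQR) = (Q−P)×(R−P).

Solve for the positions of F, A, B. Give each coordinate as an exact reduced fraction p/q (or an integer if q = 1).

1. F_x = -1/3  [DG ∥ FE ∩ GE ∥ DF]
2. F_y = -16  [DG ∥ FE ∩ GE ∥ DF]
   → F = (-1/3, -16)
3. A_x = 2/3  [A is the centroid of △DGF]
4. A_y = -9  [A is the centroid of △DGF]
   → A = (2/3, -9)
5. B_x = -1  [B divides AE with AB:BE = 1/4:3/4]
6. B_y = -19/2  [B divides AE with AB:BE = 1/4:3/4]
   → B = (-1, -19/2)

A = (2/3, -9)
B = (-1, -19/2)
F = (-1/3, -16)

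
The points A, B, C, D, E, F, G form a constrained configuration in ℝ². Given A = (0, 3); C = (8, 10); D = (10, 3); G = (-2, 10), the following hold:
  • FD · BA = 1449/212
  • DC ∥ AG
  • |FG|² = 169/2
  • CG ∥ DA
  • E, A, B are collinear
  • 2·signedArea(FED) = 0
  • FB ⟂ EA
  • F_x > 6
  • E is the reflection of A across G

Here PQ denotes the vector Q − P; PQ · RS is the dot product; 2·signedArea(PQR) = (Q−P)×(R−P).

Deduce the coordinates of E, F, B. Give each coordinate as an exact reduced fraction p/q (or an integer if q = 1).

B = (-23/53, 479/106)
E = (-4, 17)
F = (13/2, 13/2)

1. E_x = -4  [E is the reflection of A across G]
2. E_y = 17  [E is the reflection of A across G]
   → E = (-4, 17)
3. F_x = 13/2  [line 14·x + 14·y + -182 = 0 ∩ |FG|² = 169/2]
4. F_y = 13/2  [line 14·x + 14·y + -182 = 0 ∩ |FG|² = 169/2]
   → F = (13/2, 13/2)
5. B_x = -23/53  [E, A, B are collinear ∩ FB ⟂ EA]
6. B_y = 479/106  [E, A, B are collinear ∩ FB ⟂ EA]
   → B = (-23/53, 479/106)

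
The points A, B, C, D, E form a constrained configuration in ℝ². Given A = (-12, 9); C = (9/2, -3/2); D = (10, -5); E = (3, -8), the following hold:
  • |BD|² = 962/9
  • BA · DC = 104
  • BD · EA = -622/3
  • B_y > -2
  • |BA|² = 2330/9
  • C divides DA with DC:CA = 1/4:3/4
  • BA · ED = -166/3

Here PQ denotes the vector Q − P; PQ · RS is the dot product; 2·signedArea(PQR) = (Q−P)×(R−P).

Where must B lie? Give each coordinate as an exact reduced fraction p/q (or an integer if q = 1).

1. B_x = 1/3  [BA · ED = -166/3 ∩ BD · EA = -622/3]
2. B_y = -4/3  [BA · ED = -166/3 ∩ BD · EA = -622/3]
   → B = (1/3, -4/3)

B = (1/3, -4/3)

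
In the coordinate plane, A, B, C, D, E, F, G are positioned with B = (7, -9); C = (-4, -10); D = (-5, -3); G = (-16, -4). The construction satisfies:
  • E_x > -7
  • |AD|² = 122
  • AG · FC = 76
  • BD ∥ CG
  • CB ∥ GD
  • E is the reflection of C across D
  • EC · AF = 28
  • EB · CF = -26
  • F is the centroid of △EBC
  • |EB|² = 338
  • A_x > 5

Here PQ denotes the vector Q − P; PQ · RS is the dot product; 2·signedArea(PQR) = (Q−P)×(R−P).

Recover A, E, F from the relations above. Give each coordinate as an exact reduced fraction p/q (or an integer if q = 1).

A = (6, -2)
E = (-6, 4)
F = (-1, -5)

1. E_x = -6  [E is the reflection of C across D]
2. E_y = 4  [E is the reflection of C across D]
   → E = (-6, 4)
3. F_x = -1  [F is the centroid of △EBC]
4. F_y = -5  [F is the centroid of △EBC]
   → F = (-1, -5)
5. A_x = 6  [AG · FC = 76 ∩ EC · AF = 28]
6. A_y = -2  [AG · FC = 76 ∩ EC · AF = 28]
   → A = (6, -2)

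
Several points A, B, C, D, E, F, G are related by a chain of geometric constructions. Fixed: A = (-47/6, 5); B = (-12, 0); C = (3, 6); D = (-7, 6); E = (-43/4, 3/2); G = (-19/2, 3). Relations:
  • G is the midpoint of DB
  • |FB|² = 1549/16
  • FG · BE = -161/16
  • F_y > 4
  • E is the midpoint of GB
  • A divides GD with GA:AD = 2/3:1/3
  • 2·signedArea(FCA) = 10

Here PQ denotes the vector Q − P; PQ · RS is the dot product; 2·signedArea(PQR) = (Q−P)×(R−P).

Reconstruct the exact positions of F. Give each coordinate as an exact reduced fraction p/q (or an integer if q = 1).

F = (-13/4, 9/2)

1. F_x = -13/4  [2·signedArea(FCA) = 10 ∩ FG · BE = -161/16]
2. F_y = 9/2  [2·signedArea(FCA) = 10 ∩ FG · BE = -161/16]
   → F = (-13/4, 9/2)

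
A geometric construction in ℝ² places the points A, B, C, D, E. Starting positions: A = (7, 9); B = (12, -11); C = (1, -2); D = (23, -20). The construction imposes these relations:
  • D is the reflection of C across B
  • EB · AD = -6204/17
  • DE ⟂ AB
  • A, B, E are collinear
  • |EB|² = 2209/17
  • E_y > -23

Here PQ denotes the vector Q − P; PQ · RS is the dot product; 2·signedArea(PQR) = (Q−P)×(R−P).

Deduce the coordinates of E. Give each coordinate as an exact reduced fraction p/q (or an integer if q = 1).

E = (251/17, -375/17)

1. E_x = 251/17  [A, B, E are collinear ∩ DE ⟂ AB]
2. E_y = -375/17  [A, B, E are collinear ∩ DE ⟂ AB]
   → E = (251/17, -375/17)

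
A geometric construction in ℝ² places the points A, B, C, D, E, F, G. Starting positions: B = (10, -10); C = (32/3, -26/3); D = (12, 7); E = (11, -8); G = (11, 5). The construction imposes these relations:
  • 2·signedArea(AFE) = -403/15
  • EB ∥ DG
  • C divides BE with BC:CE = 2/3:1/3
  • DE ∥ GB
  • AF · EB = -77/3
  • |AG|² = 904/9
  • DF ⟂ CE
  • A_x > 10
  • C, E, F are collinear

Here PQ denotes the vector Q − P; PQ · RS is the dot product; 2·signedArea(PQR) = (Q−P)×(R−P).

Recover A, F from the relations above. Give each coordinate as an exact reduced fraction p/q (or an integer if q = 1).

A = (31/3, -5)
F = (86/5, 22/5)

1. F_x = 86/5  [C, E, F are collinear ∩ DF ⟂ CE]
2. F_y = 22/5  [C, E, F are collinear ∩ DF ⟂ CE]
   → F = (86/5, 22/5)
3. A_x = 31/3  [AF · EB = -77/3 ∩ 2·signedArea(AFE) = -403/15]
4. A_y = -5  [AF · EB = -77/3 ∩ 2·signedArea(AFE) = -403/15]
   → A = (31/3, -5)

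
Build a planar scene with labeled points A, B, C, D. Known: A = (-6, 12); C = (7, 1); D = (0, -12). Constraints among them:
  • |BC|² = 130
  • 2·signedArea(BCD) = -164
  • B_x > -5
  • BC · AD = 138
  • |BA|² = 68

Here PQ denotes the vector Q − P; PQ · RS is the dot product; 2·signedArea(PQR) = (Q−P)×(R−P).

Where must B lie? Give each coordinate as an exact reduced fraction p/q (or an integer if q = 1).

1. B_x = -4  [2·signedArea(BCD) = -164 ∩ BC · AD = 138]
2. B_y = 4  [2·signedArea(BCD) = -164 ∩ BC · AD = 138]
   → B = (-4, 4)

B = (-4, 4)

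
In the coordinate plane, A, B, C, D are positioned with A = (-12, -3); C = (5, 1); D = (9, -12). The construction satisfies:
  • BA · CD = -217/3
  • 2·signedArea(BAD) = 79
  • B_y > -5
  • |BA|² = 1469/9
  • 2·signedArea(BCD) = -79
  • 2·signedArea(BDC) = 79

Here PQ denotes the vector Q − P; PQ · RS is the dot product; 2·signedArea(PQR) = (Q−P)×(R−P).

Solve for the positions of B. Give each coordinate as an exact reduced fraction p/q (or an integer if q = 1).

1. B_x = 2/3  [2·signedArea(BDC) = 79 ∩ BA · CD = -217/3]
2. B_y = -14/3  [2·signedArea(BDC) = 79 ∩ BA · CD = -217/3]
   → B = (2/3, -14/3)

B = (2/3, -14/3)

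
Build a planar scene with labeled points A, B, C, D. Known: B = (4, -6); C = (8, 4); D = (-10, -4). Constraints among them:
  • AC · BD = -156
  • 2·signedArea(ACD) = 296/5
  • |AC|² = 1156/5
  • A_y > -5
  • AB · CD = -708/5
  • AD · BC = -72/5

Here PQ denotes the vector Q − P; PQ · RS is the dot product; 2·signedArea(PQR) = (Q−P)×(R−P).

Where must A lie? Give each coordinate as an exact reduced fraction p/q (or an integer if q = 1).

A = (-22/5, -24/5)

1. A_x = -22/5  [AC · BD = -156 ∩ 2·signedArea(ACD) = 296/5]
2. A_y = -24/5  [AC · BD = -156 ∩ 2·signedArea(ACD) = 296/5]
   → A = (-22/5, -24/5)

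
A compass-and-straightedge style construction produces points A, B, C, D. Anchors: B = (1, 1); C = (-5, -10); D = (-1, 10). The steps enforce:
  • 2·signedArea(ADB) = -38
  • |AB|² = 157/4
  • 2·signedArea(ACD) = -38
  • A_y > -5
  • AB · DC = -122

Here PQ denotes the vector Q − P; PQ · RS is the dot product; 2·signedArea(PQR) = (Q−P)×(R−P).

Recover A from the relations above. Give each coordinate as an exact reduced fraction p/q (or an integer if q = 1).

A = (-2, -9/2)

1. A_x = -2  [2·signedArea(ACD) = -38 ∩ AB · DC = -122]
2. A_y = -9/2  [2·signedArea(ACD) = -38 ∩ AB · DC = -122]
   → A = (-2, -9/2)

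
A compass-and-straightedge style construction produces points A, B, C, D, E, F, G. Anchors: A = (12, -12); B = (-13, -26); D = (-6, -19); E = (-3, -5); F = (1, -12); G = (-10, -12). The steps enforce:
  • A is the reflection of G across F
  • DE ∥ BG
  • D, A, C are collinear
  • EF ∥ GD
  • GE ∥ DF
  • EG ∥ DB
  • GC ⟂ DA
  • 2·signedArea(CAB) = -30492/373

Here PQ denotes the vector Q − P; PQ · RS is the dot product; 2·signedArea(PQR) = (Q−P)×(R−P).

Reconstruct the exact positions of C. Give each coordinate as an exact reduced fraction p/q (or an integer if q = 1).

C = (-2652/373, -7248/373)

1. C_x = -2652/373  [D, A, C are collinear ∩ GC ⟂ DA]
2. C_y = -7248/373  [D, A, C are collinear ∩ GC ⟂ DA]
   → C = (-2652/373, -7248/373)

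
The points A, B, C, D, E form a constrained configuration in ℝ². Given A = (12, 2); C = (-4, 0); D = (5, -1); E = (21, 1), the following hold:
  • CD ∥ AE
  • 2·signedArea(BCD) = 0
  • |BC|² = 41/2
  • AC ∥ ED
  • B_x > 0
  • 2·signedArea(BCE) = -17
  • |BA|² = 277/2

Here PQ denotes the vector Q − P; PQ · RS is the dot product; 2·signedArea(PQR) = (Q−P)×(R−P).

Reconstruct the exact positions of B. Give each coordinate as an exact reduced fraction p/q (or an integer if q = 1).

B = (1/2, -1/2)

1. B_x = 1/2  [2·signedArea(BCD) = 0 ∩ 2·signedArea(BCE) = -17]
2. B_y = -1/2  [2·signedArea(BCD) = 0 ∩ 2·signedArea(BCE) = -17]
   → B = (1/2, -1/2)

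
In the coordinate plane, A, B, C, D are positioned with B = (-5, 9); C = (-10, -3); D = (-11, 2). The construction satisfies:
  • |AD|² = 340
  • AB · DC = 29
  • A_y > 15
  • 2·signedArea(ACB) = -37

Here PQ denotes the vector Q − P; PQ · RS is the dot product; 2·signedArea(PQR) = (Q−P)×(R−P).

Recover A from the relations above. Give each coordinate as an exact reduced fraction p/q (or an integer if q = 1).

A = (1, 16)

1. A_x = 1  [2·signedArea(ACB) = -37 ∩ AB · DC = 29]
2. A_y = 16  [2·signedArea(ACB) = -37 ∩ AB · DC = 29]
   → A = (1, 16)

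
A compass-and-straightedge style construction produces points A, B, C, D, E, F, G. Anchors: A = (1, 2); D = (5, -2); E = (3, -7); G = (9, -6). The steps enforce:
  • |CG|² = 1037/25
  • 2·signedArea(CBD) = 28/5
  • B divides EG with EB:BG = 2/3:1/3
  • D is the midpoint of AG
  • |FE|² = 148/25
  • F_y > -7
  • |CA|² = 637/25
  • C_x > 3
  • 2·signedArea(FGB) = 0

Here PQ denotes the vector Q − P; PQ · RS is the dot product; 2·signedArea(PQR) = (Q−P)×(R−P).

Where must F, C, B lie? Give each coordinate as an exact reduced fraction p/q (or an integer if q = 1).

1. B_x = 7  [B divides EG with EB:BG = 2/3:1/3]
2. B_y = -19/3  [B divides EG with EB:BG = 2/3:1/3]
   → B = (7, -19/3)
3. F_x = 27/5  [line 1/3·x + -2·y + -15 = 0 ∩ |FE|² = 148/25]
4. F_y = -33/5  [line 1/3·x + -2·y + -15 = 0 ∩ |FE|² = 148/25]
   → F = (27/5, -33/5)
5. C_x = 19/5  [line -13/3·x + -2·y + 181/15 = 0 ∩ |CA|² = 637/25]
6. C_y = -11/5  [line -13/3·x + -2·y + 181/15 = 0 ∩ |CA|² = 637/25]
   → C = (19/5, -11/5)

B = (7, -19/3)
C = (19/5, -11/5)
F = (27/5, -33/5)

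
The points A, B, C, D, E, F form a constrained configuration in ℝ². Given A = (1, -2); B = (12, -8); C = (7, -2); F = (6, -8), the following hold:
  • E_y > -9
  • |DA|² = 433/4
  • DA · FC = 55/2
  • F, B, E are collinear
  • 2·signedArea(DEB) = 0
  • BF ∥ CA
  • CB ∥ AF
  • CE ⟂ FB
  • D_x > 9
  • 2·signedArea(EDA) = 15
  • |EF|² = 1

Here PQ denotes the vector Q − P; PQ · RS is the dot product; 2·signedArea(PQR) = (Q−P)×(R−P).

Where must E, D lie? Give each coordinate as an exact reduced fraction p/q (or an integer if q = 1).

D = (19/2, -8)
E = (7, -8)

1. E_x = 7  [F, B, E are collinear ∩ CE ⟂ FB]
2. E_y = -8  [F, B, E are collinear ∩ CE ⟂ FB]
   → E = (7, -8)
3. D_x = 19/2  [2·signedArea(DEB) = 0 ∩ DA · FC = 55/2]
4. D_y = -8  [2·signedArea(DEB) = 0 ∩ DA · FC = 55/2]
   → D = (19/2, -8)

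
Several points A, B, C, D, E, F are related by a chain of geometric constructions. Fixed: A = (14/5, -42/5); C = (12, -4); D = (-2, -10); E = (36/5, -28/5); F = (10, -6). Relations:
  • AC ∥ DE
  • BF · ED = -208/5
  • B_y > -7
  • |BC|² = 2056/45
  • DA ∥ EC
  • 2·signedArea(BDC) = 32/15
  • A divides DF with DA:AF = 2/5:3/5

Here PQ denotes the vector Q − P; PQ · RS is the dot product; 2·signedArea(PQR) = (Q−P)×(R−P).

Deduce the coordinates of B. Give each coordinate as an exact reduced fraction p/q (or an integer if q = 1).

1. B_x = 86/15  [BF · ED = -208/5 ∩ 2·signedArea(BDC) = 32/15]
2. B_y = -98/15  [BF · ED = -208/5 ∩ 2·signedArea(BDC) = 32/15]
   → B = (86/15, -98/15)

B = (86/15, -98/15)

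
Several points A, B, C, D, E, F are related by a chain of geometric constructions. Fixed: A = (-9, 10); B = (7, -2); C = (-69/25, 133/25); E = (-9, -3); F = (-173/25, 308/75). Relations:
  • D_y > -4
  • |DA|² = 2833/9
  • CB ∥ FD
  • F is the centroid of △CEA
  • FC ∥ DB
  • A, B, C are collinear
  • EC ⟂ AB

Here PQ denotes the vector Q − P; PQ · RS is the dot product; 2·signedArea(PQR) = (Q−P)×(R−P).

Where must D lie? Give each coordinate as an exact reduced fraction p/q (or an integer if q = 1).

D = (71/25, -241/75)

1. D_x = 71/25  [FC ∥ DB ∩ CB ∥ FD]
2. D_y = -241/75  [FC ∥ DB ∩ CB ∥ FD]
   → D = (71/25, -241/75)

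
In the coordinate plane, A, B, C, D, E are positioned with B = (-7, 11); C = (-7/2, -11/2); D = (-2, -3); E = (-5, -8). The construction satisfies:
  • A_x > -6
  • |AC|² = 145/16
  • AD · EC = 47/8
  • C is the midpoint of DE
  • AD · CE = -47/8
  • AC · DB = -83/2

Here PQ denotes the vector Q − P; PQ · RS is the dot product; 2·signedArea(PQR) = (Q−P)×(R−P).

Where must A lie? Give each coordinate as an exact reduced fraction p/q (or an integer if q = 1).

1. A_x = -11/2  [AC · DB = -83/2 ∩ AD · CE = -47/8]
2. A_y = -13/4  [AC · DB = -83/2 ∩ AD · CE = -47/8]
   → A = (-11/2, -13/4)

A = (-11/2, -13/4)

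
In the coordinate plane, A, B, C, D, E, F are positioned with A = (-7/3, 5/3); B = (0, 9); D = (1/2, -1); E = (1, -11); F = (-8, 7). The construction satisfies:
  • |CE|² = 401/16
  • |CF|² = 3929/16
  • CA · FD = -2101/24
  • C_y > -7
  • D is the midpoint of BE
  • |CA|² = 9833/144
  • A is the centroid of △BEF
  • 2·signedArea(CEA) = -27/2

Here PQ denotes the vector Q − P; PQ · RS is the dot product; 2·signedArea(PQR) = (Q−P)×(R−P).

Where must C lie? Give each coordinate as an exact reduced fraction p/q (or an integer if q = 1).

1. C_x = 3/4  [2·signedArea(CEA) = -27/2 ∩ CA · FD = -2101/24]
2. C_y = -6  [2·signedArea(CEA) = -27/2 ∩ CA · FD = -2101/24]
   → C = (3/4, -6)

C = (3/4, -6)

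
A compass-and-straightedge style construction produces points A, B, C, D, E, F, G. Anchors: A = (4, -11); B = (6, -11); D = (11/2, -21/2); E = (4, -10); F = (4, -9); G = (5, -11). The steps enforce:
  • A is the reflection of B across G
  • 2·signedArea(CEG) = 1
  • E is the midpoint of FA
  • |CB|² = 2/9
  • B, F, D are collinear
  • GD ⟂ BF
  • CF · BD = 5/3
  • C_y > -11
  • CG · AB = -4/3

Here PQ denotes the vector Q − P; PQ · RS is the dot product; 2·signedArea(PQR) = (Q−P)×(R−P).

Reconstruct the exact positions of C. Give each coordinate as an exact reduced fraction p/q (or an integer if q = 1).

C = (17/3, -32/3)

1. C_x = 17/3  [2·signedArea(CEG) = 1 ∩ CG · AB = -4/3]
2. C_y = -32/3  [2·signedArea(CEG) = 1 ∩ CG · AB = -4/3]
   → C = (17/3, -32/3)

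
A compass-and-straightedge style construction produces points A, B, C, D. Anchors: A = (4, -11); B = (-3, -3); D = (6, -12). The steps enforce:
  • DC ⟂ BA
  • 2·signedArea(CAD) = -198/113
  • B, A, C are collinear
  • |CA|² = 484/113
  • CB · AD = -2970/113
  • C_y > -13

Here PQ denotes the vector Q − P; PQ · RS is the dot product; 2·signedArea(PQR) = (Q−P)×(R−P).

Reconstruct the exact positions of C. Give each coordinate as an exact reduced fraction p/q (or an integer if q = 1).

1. C_x = 606/113  [B, A, C are collinear ∩ DC ⟂ BA]
2. C_y = -1419/113  [B, A, C are collinear ∩ DC ⟂ BA]
   → C = (606/113, -1419/113)

C = (606/113, -1419/113)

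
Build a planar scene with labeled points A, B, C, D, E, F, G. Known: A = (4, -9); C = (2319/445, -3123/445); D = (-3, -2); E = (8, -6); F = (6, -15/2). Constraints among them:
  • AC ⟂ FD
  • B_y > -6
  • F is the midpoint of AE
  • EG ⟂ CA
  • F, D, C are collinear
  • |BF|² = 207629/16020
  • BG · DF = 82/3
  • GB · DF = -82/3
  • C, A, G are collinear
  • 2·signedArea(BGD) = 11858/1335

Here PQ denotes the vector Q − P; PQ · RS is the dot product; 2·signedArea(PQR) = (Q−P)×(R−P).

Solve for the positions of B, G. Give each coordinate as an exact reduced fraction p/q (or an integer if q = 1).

B = (4544/1335, -6683/1335)
G = (2858/445, -2241/445)

1. G_x = 2858/445  [C, A, G are collinear ∩ EG ⟂ CA]
2. G_y = -2241/445  [C, A, G are collinear ∩ EG ⟂ CA]
   → G = (2858/445, -2241/445)
3. B_x = 4544/1335  [BG · DF = 82/3 ∩ 2·signedArea(BGD) = 11858/1335]
4. B_y = -6683/1335  [BG · DF = 82/3 ∩ 2·signedArea(BGD) = 11858/1335]
   → B = (4544/1335, -6683/1335)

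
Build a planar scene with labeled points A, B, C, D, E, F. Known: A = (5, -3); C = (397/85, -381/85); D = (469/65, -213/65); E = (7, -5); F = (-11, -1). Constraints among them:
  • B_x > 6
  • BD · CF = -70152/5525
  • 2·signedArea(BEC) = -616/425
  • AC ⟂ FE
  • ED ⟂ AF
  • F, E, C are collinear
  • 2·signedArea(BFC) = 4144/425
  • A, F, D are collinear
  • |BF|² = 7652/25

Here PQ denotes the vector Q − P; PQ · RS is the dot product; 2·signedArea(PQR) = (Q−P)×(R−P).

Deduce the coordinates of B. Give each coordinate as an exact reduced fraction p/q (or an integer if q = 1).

1. B_x = 31/5  [2·signedArea(BFC) = 4144/425 ∩ BD · CF = -70152/5525]
2. B_y = -21/5  [2·signedArea(BFC) = 4144/425 ∩ BD · CF = -70152/5525]
   → B = (31/5, -21/5)

B = (31/5, -21/5)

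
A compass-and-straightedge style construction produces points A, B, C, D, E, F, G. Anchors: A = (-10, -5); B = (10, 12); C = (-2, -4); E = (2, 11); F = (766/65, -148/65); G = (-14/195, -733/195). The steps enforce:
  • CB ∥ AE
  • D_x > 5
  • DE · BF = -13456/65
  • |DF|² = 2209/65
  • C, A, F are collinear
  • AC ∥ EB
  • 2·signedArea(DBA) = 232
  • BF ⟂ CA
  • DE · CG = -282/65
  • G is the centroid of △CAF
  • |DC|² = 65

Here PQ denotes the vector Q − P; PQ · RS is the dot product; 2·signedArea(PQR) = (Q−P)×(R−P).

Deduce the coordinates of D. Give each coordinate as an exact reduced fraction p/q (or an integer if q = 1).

1. D_x = 6  [DE · BF = -13456/65 ∩ DE · CG = -282/65]
2. D_y = -3  [DE · BF = -13456/65 ∩ DE · CG = -282/65]
   → D = (6, -3)

D = (6, -3)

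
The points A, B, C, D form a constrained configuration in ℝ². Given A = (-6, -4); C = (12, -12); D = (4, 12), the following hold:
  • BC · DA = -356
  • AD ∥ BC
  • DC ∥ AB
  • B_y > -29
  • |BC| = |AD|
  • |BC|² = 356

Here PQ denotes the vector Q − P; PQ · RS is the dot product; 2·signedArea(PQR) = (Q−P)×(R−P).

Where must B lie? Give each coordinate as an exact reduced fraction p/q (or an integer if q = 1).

B = (2, -28)

1. B_x = 2  [AD ∥ BC ∩ DC ∥ AB]
2. B_y = -28  [AD ∥ BC ∩ DC ∥ AB]
   → B = (2, -28)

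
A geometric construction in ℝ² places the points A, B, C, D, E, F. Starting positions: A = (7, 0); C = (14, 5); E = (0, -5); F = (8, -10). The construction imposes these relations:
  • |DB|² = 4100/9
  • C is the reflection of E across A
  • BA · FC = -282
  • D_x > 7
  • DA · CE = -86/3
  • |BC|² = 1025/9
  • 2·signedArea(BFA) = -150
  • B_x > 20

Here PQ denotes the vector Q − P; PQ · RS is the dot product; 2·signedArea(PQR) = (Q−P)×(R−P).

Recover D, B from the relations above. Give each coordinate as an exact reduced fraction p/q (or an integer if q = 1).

1. B_x = 62/3  [2·signedArea(BFA) = -150 ∩ BA · FC = -282]
2. B_y = 40/3  [2·signedArea(BFA) = -150 ∩ BA · FC = -282]
   → B = (62/3, 40/3)
3. D_x = 22/3  [line 14·x + 10·y + -208/3 = 0 ∩ |DB|² = 4100/9]
4. D_y = -10/3  [line 14·x + 10·y + -208/3 = 0 ∩ |DB|² = 4100/9]
   → D = (22/3, -10/3)

B = (62/3, 40/3)
D = (22/3, -10/3)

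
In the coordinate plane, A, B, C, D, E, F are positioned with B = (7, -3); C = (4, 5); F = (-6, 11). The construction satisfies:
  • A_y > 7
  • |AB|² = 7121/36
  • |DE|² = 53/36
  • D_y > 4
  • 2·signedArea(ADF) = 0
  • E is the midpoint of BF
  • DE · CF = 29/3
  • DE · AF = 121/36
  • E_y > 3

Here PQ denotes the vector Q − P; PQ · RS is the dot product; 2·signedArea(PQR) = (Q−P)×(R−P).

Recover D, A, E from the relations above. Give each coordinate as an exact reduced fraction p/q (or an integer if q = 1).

1. E_x = 1/2  [E is the midpoint of BF]
2. E_y = 4  [E is the midpoint of BF]
   → E = (1/2, 4)
3. D_x = 5/3  [line 10·x + -6·y + 28/3 = 0 ∩ |DE|² = 53/36]
4. D_y = 13/3  [line 10·x + -6·y + 28/3 = 0 ∩ |DE|² = 53/36]
   → D = (5/3, 13/3)
5. A_x = -13/6  [2·signedArea(ADF) = 0 ∩ DE · AF = 121/36]
6. A_y = 23/3  [2·signedArea(ADF) = 0 ∩ DE · AF = 121/36]
   → A = (-13/6, 23/3)

A = (-13/6, 23/3)
D = (5/3, 13/3)
E = (1/2, 4)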